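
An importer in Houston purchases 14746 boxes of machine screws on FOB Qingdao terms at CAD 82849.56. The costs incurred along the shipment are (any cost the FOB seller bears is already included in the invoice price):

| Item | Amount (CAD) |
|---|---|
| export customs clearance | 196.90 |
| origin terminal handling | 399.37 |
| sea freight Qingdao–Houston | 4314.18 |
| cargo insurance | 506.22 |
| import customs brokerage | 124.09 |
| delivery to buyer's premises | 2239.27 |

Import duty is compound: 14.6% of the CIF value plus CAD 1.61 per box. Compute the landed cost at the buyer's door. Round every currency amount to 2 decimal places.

Total landed cost: CAD 126574.19

FOB: the seller bears costs until goods are on board at the origin port; the buyer bears freight, insurance and all costs thereafter.
Already in the invoice (seller's account under FOB): export clearance, origin terminal — exclude.
CIF value = FOB price + freight + insurance = 82849.56 + 4314.18 + 506.22 = 87669.96
Ad valorem component: 87669.96 × 14.6% = 12799.81
Specific component: 14746 × 1.61 = 23741.06
Import duty = 12799.81 + 23741.06 = 36540.87
Buyer bears: freight 4314.18 + insurance 506.22 + brokerage 124.09 + delivery 2239.27 + duty 36540.87 = 43724.63
Landed cost = invoice 82849.56 + 43724.63 = 126574.19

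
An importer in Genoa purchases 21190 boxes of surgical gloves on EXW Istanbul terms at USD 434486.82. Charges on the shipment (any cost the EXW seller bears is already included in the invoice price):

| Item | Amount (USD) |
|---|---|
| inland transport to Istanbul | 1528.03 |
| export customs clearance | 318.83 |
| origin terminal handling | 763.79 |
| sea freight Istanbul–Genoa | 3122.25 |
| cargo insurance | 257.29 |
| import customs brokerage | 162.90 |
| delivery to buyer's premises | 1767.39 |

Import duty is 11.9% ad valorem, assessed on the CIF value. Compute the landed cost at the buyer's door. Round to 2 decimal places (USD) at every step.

EXW: the seller makes goods available at their premises; the buyer bears all onward costs.
CIF value = EXW price + inland to port + export clearance + origin terminal + freight + insurance = 434486.82 + 1528.03 + 318.83 + 763.79 + 3122.25 + 257.29 = 440477.01
Import duty = 440477.01 × 11.9% = 52416.76
Buyer bears: inland to port 1528.03 + export clearance 318.83 + origin terminal 763.79 + freight 3122.25 + insurance 257.29 + brokerage 162.90 + delivery 1767.39 + duty 52416.76 = 60337.24
Landed cost = invoice 434486.82 + 60337.24 = 494824.06

Total landed cost: USD 494824.06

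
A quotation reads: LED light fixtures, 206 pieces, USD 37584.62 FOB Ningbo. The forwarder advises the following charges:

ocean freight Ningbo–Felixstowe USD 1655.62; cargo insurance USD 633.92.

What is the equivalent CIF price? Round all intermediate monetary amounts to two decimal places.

From FOB to CIF, the seller additionally bears: freight, insurance.
CIF price = 37584.62 + 1655.62 + 633.92 = 39874.16

CIF price: USD 39874.16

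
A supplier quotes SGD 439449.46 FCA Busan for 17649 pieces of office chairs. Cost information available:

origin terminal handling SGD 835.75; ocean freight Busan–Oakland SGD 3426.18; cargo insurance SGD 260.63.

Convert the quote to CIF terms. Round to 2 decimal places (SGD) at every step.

From FCA to CIF, the seller additionally bears: origin terminal, freight, insurance.
CIF price = 439449.46 + 835.75 + 3426.18 + 260.63 = 443972.02

CIF price: SGD 443972.02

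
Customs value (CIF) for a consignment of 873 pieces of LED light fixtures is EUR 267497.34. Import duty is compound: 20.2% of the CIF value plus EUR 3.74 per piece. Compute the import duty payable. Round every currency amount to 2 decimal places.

Ad valorem component: 267497.34 × 20.2% = 54034.46
Specific component: 873 × 3.74 = 3265.02
Import duty = 54034.46 + 3265.02 = 57299.48

Import duty: EUR 57299.48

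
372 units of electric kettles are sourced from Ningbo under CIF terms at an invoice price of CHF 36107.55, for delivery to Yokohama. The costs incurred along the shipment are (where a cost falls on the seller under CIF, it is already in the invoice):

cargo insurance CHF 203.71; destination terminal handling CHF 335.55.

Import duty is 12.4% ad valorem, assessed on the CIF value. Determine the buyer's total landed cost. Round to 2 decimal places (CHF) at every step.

CIF: the seller pays costs through ocean freight and marine insurance to the destination port.
Already in the invoice (seller's account under CIF): insurance — exclude.
The CIF price already equals the CIF value: 36107.55
Import duty = 36107.55 × 12.4% = 4477.34
Buyer bears: destination terminal 335.55 + duty 4477.34 = 4812.89
Landed cost = invoice 36107.55 + 4812.89 = 40920.44

Total landed cost: CHF 40920.44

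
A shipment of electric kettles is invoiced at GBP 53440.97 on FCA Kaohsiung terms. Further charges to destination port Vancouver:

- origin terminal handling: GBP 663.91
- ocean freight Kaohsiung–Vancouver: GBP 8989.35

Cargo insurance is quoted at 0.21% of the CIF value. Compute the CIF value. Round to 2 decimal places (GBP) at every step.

CIF value: GBP 63227.01

Let C be the CIF value. C = FCA price + pre-shipment costs + freight + 0.21% × C
C − 0.21% × C = 53440.97 + 663.91 + 8989.35
0.9979 × C = 63094.23
C = 63094.23 / 0.9979 = 63227.01
Insurance premium = 0.21% × 63227.01 = 132.78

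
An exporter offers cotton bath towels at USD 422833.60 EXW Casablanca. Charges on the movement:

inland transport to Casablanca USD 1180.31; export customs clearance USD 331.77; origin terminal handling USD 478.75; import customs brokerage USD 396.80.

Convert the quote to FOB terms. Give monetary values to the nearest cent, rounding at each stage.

Not relevant to the conversion: brokerage — on the buyer under both terms; not part of either seller's price.
From EXW to FOB, the seller additionally bears: inland to port, export clearance, origin terminal.
FOB price = 422833.60 + 1180.31 + 331.77 + 478.75 = 424824.43

FOB price: USD 424824.43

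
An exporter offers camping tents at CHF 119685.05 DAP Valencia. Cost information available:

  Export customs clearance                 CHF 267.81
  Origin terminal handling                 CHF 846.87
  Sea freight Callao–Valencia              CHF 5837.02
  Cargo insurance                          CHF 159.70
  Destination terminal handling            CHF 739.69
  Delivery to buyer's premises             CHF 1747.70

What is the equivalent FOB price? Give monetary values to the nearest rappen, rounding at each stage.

FOB price: CHF 111200.94

Not relevant to the conversion: origin terminal, export clearance — on the seller under both DAP and FOB; already in the DAP price and stays in the FOB price.
From DAP to FOB, the seller no longer bears: freight, insurance, destination terminal, delivery.
FOB price = 119685.05 − 5837.02 − 159.70 − 739.69 − 1747.70 = 111200.94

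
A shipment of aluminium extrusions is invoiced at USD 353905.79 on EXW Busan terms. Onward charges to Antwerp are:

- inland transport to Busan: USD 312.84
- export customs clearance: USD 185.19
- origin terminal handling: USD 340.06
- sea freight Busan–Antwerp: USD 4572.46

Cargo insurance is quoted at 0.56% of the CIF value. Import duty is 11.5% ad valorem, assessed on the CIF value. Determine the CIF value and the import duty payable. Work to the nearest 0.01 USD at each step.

CIF value: USD 361339.84; import duty: USD 41554.08

Let C be the CIF value. C = EXW price + pre-shipment costs + freight + 0.56% × C
C − 0.56% × C = 353905.79 + 312.84 + 185.19 + 340.06 + 4572.46
0.9944 × C = 359316.34
C = 359316.34 / 0.9944 = 361339.84
Insurance premium = 0.56% × 361339.84 = 2023.50
Import duty = 361339.84 × 11.5% = 41554.08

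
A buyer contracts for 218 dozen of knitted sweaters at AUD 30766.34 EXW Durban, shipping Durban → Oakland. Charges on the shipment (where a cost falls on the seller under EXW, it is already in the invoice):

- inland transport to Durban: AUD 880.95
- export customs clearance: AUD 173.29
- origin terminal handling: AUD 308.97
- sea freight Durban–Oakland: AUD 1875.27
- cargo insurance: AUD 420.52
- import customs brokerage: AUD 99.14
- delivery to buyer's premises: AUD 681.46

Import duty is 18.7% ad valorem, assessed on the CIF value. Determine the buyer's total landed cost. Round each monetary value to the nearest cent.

Total landed cost: AUD 41643.48

EXW: the seller makes goods available at their premises; the buyer bears all onward costs.
CIF value = EXW price + inland to port + export clearance + origin terminal + freight + insurance = 30766.34 + 880.95 + 173.29 + 308.97 + 1875.27 + 420.52 = 34425.34
Import duty = 34425.34 × 18.7% = 6437.54
Buyer bears: inland to port 880.95 + export clearance 173.29 + origin terminal 308.97 + freight 1875.27 + insurance 420.52 + brokerage 99.14 + delivery 681.46 + duty 6437.54 = 10877.14
Landed cost = invoice 30766.34 + 10877.14 = 41643.48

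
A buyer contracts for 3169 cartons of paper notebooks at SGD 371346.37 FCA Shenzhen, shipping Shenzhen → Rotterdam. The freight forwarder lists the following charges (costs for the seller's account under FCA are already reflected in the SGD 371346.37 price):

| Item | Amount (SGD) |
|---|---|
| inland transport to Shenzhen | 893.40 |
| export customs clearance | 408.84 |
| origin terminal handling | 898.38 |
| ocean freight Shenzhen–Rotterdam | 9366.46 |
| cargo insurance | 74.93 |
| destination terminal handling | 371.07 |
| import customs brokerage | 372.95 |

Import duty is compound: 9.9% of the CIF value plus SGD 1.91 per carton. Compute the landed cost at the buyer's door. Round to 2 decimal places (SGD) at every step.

Total landed cost: SGD 426269.88

FCA: the seller delivers export-cleared goods to the carrier; the buyer bears costs from that point.
Already in the invoice (seller's account under FCA): inland to port, export clearance — exclude.
CIF value = FCA price + origin terminal + freight + insurance = 371346.37 + 898.38 + 9366.46 + 74.93 = 381686.14
Ad valorem component: 381686.14 × 9.9% = 37786.93
Specific component: 3169 × 1.91 = 6052.79
Import duty = 37786.93 + 6052.79 = 43839.72
Buyer bears: origin terminal 898.38 + freight 9366.46 + insurance 74.93 + destination terminal 371.07 + brokerage 372.95 + duty 43839.72 = 54923.51
Landed cost = invoice 371346.37 + 54923.51 = 426269.88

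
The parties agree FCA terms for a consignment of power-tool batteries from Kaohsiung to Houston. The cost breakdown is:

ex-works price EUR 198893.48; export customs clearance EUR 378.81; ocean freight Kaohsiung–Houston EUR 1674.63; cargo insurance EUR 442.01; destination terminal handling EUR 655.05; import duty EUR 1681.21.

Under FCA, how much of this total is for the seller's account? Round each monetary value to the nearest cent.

FCA: the seller delivers export-cleared goods to the carrier; the buyer bears costs from that point.
Seller's account: goods 198893.48 + export clearance 378.81 = 199272.29
Buyer's account: freight 1674.63 + insurance 442.01 + destination terminal 655.05 + duty 1681.21 = 4452.90

Seller's account: EUR 199272.29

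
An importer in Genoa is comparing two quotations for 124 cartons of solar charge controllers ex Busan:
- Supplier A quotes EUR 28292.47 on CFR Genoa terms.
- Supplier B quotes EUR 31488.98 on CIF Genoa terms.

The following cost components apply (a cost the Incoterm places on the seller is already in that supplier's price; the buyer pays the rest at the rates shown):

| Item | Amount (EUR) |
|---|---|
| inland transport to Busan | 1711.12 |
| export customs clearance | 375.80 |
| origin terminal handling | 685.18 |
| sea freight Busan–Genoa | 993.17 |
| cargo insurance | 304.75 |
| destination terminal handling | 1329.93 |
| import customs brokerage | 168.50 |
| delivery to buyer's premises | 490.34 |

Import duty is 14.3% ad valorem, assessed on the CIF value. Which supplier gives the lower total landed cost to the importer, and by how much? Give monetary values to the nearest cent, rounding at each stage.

Supplier A (CFR):
CIF value = CFR price + insurance = 28292.47 + 304.75 = 28597.22
Import duty = 28597.22 × 14.3% = 4089.40
Buyer bears (A): 304.75 + 1329.93 + 168.50 + 490.34 = 2293.52
Landed cost (A) = invoice 28292.47 + 2293.52 + duty 4089.40 = 34675.39
Supplier B (CIF):
The CIF price already equals the CIF value: 31488.98
Import duty = 31488.98 × 14.3% = 4502.92
Buyer bears (B): 1329.93 + 168.50 + 490.34 = 1988.77
Landed cost (B) = invoice 31488.98 + 1988.77 + duty 4502.92 = 37980.67
Difference = |34675.39 − 37980.67| = 3305.28

Supplier A is cheaper by EUR 3305.28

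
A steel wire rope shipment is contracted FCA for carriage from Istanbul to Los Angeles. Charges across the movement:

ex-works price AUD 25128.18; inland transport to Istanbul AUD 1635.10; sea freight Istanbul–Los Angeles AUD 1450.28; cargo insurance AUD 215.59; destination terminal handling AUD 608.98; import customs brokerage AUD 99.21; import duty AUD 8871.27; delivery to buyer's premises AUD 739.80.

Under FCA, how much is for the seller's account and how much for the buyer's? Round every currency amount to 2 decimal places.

FCA: the seller delivers export-cleared goods to the carrier; the buyer bears costs from that point.
Seller's account: goods 25128.18 + inland to port 1635.10 = 26763.28
Buyer's account: freight 1450.28 + insurance 215.59 + destination terminal 608.98 + brokerage 99.21 + duty 8871.27 + delivery 739.80 = 11985.13

Seller: AUD 26763.28; buyer: AUD 11985.13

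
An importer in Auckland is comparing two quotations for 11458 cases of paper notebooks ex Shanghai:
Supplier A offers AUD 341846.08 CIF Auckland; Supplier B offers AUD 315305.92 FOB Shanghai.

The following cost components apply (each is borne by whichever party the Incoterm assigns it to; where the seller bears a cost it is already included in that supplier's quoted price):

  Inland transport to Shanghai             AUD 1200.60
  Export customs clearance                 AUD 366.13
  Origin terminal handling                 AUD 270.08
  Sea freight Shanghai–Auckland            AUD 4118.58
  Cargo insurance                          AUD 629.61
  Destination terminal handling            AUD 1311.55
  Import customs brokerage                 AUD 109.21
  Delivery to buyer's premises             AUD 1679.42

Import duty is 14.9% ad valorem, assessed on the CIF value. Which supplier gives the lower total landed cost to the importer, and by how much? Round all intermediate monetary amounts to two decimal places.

Supplier A (CIF):
The CIF price already equals the CIF value: 341846.08
Import duty = 341846.08 × 14.9% = 50935.07
Buyer bears (A): 1311.55 + 109.21 + 1679.42 = 3100.18
Landed cost (A) = invoice 341846.08 + 3100.18 + duty 50935.07 = 395881.33
Supplier B (FOB):
CIF value = FOB price + freight + insurance = 315305.92 + 4118.58 + 629.61 = 320054.11
Import duty = 320054.11 × 14.9% = 47688.06
Buyer bears (B): 4118.58 + 629.61 + 1311.55 + 109.21 + 1679.42 = 7848.37
Landed cost (B) = invoice 315305.92 + 7848.37 + duty 47688.06 = 370842.35
Difference = |395881.33 − 370842.35| = 25038.98

Supplier B is cheaper by AUD 25038.98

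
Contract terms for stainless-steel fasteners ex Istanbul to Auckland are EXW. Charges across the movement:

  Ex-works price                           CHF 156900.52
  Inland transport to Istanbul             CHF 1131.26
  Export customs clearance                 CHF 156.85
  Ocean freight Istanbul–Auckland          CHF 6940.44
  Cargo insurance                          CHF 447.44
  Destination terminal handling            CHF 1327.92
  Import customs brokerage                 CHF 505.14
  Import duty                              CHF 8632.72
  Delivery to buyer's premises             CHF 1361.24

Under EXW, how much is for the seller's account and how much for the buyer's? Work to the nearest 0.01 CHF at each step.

EXW: the seller makes goods available at their premises; the buyer bears all onward costs.
Seller's account: goods 156900.52 = 156900.52
Buyer's account: inland to port 1131.26 + export clearance 156.85 + freight 6940.44 + insurance 447.44 + destination terminal 1327.92 + brokerage 505.14 + duty 8632.72 + delivery 1361.24 = 20503.01

Seller: CHF 156900.52; buyer: CHF 20503.01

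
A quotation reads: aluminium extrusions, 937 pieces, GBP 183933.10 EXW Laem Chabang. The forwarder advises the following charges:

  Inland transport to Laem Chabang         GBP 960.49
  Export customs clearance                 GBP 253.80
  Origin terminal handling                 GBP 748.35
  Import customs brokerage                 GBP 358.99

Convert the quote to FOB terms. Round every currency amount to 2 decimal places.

FOB price: GBP 185895.74

Not relevant to the conversion: brokerage — on the buyer under both terms; not part of either seller's price.
From EXW to FOB, the seller additionally bears: inland to port, export clearance, origin terminal.
FOB price = 183933.10 + 960.49 + 253.80 + 748.35 = 185895.74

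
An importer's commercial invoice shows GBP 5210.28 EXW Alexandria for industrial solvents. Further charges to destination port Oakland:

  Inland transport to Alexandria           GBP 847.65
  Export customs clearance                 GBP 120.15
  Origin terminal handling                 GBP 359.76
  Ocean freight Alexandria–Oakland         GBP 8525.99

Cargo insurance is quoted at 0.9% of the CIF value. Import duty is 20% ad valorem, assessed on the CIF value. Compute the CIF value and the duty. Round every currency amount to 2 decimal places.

CIF value: GBP 15200.64; import duty: GBP 3040.13

Let C be the CIF value. C = EXW price + pre-shipment costs + freight + 0.9% × C
C − 0.9% × C = 5210.28 + 847.65 + 120.15 + 359.76 + 8525.99
0.991 × C = 15063.83
C = 15063.83 / 0.991 = 15200.64
Insurance premium = 0.9% × 15200.64 = 136.81
Import duty = 15200.64 × 20% = 3040.13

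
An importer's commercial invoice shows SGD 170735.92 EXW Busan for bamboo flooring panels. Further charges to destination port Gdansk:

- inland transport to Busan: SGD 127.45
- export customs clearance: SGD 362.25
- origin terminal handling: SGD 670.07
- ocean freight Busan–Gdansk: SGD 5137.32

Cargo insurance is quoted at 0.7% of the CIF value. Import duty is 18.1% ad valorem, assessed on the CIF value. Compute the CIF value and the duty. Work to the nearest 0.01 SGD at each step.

Let C be the CIF value. C = EXW price + pre-shipment costs + freight + 0.7% × C
C − 0.7% × C = 170735.92 + 127.45 + 362.25 + 670.07 + 5137.32
0.993 × C = 177033.01
C = 177033.01 / 0.993 = 178280.98
Insurance premium = 0.7% × 178280.98 = 1247.97
Import duty = 178280.98 × 18.1% = 32268.86

CIF value: SGD 178280.98; import duty: SGD 32268.86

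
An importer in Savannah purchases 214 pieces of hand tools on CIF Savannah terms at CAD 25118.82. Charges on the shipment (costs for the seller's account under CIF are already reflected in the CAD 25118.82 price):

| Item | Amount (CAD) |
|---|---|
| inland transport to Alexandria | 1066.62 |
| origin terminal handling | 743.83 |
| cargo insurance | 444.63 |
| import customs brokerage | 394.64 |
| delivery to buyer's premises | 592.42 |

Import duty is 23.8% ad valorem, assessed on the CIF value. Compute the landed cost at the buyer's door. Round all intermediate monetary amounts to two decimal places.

CIF: the seller pays costs through ocean freight and marine insurance to the destination port.
Already in the invoice (seller's account under CIF): inland to port, origin terminal, insurance — exclude.
The CIF price already equals the CIF value: 25118.82
Import duty = 25118.82 × 23.8% = 5978.28
Buyer bears: brokerage 394.64 + delivery 592.42 + duty 5978.28 = 6965.34
Landed cost = invoice 25118.82 + 6965.34 = 32084.16

Total landed cost: CAD 32084.16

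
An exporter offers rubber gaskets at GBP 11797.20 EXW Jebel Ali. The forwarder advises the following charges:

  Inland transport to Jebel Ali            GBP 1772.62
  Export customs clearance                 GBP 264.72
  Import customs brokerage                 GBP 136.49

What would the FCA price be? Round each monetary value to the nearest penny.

Not relevant to the conversion: brokerage — on the buyer under both terms; not part of either seller's price.
From EXW to FCA, the seller additionally bears: inland to port, export clearance.
FCA price = 11797.20 + 1772.62 + 264.72 = 13834.54

FCA price: GBP 13834.54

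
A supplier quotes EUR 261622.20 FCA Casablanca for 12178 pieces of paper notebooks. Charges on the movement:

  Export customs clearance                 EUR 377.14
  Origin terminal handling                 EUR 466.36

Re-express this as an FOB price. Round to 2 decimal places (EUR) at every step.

Not relevant to the conversion: export clearance — on the seller under both FCA and FOB; already in the FCA price and stays in the FOB price.
From FCA to FOB, the seller additionally bears: origin terminal.
FOB price = 261622.20 + 466.36 = 262088.56

FOB price: EUR 262088.56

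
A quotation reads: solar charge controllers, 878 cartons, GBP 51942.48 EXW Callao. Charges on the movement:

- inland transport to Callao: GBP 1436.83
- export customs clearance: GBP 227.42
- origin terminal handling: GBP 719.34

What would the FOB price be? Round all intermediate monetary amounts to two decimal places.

From EXW to FOB, the seller additionally bears: inland to port, export clearance, origin terminal.
FOB price = 51942.48 + 1436.83 + 227.42 + 719.34 = 54326.07

FOB price: GBP 54326.07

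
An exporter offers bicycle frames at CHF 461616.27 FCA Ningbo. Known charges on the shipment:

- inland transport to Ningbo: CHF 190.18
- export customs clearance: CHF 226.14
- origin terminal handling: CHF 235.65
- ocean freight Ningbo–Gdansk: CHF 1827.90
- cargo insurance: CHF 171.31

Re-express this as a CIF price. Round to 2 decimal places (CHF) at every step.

CIF price: CHF 463851.13

Not relevant to the conversion: export clearance, inland to port — on the seller under both FCA and CIF; already in the FCA price and stays in the CIF price.
From FCA to CIF, the seller additionally bears: origin terminal, freight, insurance.
CIF price = 461616.27 + 235.65 + 1827.90 + 171.31 = 463851.13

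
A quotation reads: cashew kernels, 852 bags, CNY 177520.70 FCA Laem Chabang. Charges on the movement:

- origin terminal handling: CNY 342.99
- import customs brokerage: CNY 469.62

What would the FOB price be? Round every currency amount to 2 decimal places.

FOB price: CNY 177863.69

Not relevant to the conversion: brokerage — on the buyer under both terms; not part of either seller's price.
From FCA to FOB, the seller additionally bears: origin terminal.
FOB price = 177520.70 + 342.99 = 177863.69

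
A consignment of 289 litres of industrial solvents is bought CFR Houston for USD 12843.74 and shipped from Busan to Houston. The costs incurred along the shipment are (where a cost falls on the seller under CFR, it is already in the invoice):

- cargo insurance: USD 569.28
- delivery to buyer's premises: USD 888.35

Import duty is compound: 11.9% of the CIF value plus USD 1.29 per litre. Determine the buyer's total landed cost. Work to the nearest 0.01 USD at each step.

Total landed cost: USD 16270.33

CFR: the seller pays costs through ocean freight to the destination port, but not insurance.
CIF value = CFR price + insurance = 12843.74 + 569.28 = 13413.02
Ad valorem component: 13413.02 × 11.9% = 1596.15
Specific component: 289 × 1.29 = 372.81
Import duty = 1596.15 + 372.81 = 1968.96
Buyer bears: insurance 569.28 + delivery 888.35 + duty 1968.96 = 3426.59
Landed cost = invoice 12843.74 + 3426.59 = 16270.33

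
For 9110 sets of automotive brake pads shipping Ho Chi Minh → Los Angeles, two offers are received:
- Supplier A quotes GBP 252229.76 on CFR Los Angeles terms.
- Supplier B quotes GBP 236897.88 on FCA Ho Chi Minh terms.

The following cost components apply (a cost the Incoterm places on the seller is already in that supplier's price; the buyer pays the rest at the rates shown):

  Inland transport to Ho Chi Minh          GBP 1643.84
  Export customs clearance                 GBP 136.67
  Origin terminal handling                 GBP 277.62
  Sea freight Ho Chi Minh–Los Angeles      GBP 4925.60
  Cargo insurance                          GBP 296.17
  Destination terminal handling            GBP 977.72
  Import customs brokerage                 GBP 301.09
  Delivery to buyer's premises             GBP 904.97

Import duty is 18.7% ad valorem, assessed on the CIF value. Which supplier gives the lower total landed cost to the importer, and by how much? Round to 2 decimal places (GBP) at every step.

Supplier A (CFR):
CIF value = CFR price + insurance = 252229.76 + 296.17 = 252525.93
Import duty = 252525.93 × 18.7% = 47222.35
Buyer bears (A): 296.17 + 977.72 + 301.09 + 904.97 = 2479.95
Landed cost (A) = invoice 252229.76 + 2479.95 + duty 47222.35 = 301932.06
Supplier B (FCA):
CIF value = FCA price + origin terminal + freight + insurance = 236897.88 + 277.62 + 4925.60 + 296.17 = 242397.27
Import duty = 242397.27 × 18.7% = 45328.29
Buyer bears (B): 277.62 + 4925.60 + 296.17 + 977.72 + 301.09 + 904.97 = 7683.17
Landed cost (B) = invoice 236897.88 + 7683.17 + duty 45328.29 = 289909.34
Difference = |301932.06 − 289909.34| = 12022.72

Supplier B is cheaper by GBP 12022.72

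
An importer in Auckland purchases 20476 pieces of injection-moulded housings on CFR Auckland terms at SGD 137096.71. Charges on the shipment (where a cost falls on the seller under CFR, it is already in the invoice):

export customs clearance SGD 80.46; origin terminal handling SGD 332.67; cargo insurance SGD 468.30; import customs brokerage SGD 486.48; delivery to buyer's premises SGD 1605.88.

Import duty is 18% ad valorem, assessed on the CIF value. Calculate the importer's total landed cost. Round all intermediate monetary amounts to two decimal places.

Total landed cost: SGD 164419.07

CFR: the seller pays costs through ocean freight to the destination port, but not insurance.
Already in the invoice (seller's account under CFR): export clearance, origin terminal — exclude.
CIF value = CFR price + insurance = 137096.71 + 468.30 = 137565.01
Import duty = 137565.01 × 18% = 24761.70
Buyer bears: insurance 468.30 + brokerage 486.48 + delivery 1605.88 + duty 24761.70 = 27322.36
Landed cost = invoice 137096.71 + 27322.36 = 164419.07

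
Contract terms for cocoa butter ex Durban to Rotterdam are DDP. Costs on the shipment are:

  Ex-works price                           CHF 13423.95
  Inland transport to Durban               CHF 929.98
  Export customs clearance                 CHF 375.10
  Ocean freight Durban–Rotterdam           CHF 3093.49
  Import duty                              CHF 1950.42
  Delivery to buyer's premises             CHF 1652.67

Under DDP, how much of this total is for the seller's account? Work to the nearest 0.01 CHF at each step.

DDP: the seller bears all costs including import duty.
Seller's account: goods 13423.95 + inland to port 929.98 + export clearance 375.10 + freight 3093.49 + duty 1950.42 + delivery 1652.67 = 21425.61
Buyer's account: 0.00

Seller's account: CHF 21425.61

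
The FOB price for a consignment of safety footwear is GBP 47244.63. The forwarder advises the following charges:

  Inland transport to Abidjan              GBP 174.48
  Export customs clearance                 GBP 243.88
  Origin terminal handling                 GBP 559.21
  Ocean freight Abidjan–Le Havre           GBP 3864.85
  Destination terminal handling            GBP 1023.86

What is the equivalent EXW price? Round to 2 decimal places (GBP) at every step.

Not relevant to the conversion: freight, destination terminal — on the buyer under both terms; not part of either seller's price.
From FOB to EXW, the seller no longer bears: inland to port, export clearance, origin terminal.
EXW price = 47244.63 − 174.48 − 243.88 − 559.21 = 46267.06

EXW price: GBP 46267.06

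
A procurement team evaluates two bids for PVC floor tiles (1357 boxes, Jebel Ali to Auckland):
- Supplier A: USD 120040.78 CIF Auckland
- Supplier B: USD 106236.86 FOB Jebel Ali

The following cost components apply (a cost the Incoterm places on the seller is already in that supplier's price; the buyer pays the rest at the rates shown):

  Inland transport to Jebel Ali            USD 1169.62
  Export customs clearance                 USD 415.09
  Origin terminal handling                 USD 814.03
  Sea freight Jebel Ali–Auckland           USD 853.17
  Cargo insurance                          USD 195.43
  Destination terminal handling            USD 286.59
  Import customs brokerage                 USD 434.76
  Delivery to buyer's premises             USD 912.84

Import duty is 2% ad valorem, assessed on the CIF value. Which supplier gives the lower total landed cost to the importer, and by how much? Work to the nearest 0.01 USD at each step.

Supplier B is cheaper by USD 13010.43

Supplier A (CIF):
The CIF price already equals the CIF value: 120040.78
Import duty = 120040.78 × 2% = 2400.82
Buyer bears (A): 286.59 + 434.76 + 912.84 = 1634.19
Landed cost (A) = invoice 120040.78 + 1634.19 + duty 2400.82 = 124075.79
Supplier B (FOB):
CIF value = FOB price + freight + insurance = 106236.86 + 853.17 + 195.43 = 107285.46
Import duty = 107285.46 × 2% = 2145.71
Buyer bears (B): 853.17 + 195.43 + 286.59 + 434.76 + 912.84 = 2682.79
Landed cost (B) = invoice 106236.86 + 2682.79 + duty 2145.71 = 111065.36
Difference = |124075.79 − 111065.36| = 13010.43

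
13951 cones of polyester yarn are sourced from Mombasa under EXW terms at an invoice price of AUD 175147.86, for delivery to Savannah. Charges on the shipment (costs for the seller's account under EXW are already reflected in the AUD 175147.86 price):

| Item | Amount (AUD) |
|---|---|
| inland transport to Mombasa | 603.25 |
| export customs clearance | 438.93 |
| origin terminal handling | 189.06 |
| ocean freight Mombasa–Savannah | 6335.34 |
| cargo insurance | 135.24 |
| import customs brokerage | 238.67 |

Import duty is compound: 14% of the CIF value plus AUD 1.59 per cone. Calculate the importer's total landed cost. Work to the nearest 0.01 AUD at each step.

EXW: the seller makes goods available at their premises; the buyer bears all onward costs.
CIF value = EXW price + inland to port + export clearance + origin terminal + freight + insurance = 175147.86 + 603.25 + 438.93 + 189.06 + 6335.34 + 135.24 = 182849.68
Ad valorem component: 182849.68 × 14% = 25598.96
Specific component: 13951 × 1.59 = 22182.09
Import duty = 25598.96 + 22182.09 = 47781.05
Buyer bears: inland to port 603.25 + export clearance 438.93 + origin terminal 189.06 + freight 6335.34 + insurance 135.24 + brokerage 238.67 + duty 47781.05 = 55721.54
Landed cost = invoice 175147.86 + 55721.54 = 230869.40

Total landed cost: AUD 230869.40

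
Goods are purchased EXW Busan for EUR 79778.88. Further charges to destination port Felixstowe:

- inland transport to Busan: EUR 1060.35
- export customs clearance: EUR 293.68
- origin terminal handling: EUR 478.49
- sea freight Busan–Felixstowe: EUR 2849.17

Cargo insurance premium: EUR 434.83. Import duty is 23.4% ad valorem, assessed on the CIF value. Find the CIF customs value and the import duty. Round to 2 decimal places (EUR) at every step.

CIF = EXW price + pre-shipment costs + freight + insurance
CIF = 79778.88 + 1060.35 + 293.68 + 478.49 + 2849.17 + 434.83 = 84895.40
Import duty = 84895.40 × 23.4% = 19865.52

CIF value: EUR 84895.40; import duty: EUR 19865.52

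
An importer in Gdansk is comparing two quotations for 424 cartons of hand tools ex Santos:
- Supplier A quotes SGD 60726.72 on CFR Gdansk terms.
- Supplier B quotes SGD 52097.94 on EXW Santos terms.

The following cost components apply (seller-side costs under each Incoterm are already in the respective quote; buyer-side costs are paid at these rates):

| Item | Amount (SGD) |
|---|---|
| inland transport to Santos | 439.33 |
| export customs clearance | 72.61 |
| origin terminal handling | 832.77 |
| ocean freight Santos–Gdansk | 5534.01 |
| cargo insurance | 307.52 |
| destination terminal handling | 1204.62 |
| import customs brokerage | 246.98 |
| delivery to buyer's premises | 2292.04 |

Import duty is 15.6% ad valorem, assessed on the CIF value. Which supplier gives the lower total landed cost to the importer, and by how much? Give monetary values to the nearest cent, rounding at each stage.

Supplier A (CFR):
CIF value = CFR price + insurance = 60726.72 + 307.52 = 61034.24
Import duty = 61034.24 × 15.6% = 9521.34
Buyer bears (A): 307.52 + 1204.62 + 246.98 + 2292.04 = 4051.16
Landed cost (A) = invoice 60726.72 + 4051.16 + duty 9521.34 = 74299.22
Supplier B (EXW):
CIF value = EXW price + inland to port + export clearance + origin terminal + freight + insurance = 52097.94 + 439.33 + 72.61 + 832.77 + 5534.01 + 307.52 = 59284.18
Import duty = 59284.18 × 15.6% = 9248.33
Buyer bears (B): 439.33 + 72.61 + 832.77 + 5534.01 + 307.52 + 1204.62 + 246.98 + 2292.04 = 10929.88
Landed cost (B) = invoice 52097.94 + 10929.88 + duty 9248.33 = 72276.15
Difference = |74299.22 − 72276.15| = 2023.07

Supplier B is cheaper by SGD 2023.07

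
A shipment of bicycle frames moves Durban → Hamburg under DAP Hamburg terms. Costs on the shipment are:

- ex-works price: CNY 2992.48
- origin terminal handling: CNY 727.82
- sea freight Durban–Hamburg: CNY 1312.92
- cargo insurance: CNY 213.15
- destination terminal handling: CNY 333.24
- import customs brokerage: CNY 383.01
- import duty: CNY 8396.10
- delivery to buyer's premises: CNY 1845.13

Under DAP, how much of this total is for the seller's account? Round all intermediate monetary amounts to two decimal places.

DAP: the seller bears all costs to the named destination except import duty and clearance.
Seller's account: goods 2992.48 + origin terminal 727.82 + freight 1312.92 + insurance 213.15 + destination terminal 333.24 + delivery 1845.13 = 7424.74
Buyer's account: brokerage 383.01 + duty 8396.10 = 8779.11

Seller's account: CNY 7424.74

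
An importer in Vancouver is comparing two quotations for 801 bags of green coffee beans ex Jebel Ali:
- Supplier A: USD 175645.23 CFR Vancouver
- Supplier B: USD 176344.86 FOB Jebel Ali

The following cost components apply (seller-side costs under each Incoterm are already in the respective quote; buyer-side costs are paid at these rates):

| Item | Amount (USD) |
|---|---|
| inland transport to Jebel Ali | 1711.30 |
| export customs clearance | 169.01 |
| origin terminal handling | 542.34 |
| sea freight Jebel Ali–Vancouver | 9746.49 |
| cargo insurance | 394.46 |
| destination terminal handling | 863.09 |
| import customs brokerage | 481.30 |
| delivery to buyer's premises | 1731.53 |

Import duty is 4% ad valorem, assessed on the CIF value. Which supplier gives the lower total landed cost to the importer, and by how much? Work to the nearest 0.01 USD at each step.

Supplier A (CFR):
CIF value = CFR price + insurance = 175645.23 + 394.46 = 176039.69
Import duty = 176039.69 × 4% = 7041.59
Buyer bears (A): 394.46 + 863.09 + 481.30 + 1731.53 = 3470.38
Landed cost (A) = invoice 175645.23 + 3470.38 + duty 7041.59 = 186157.20
Supplier B (FOB):
CIF value = FOB price + freight + insurance = 176344.86 + 9746.49 + 394.46 = 186485.81
Import duty = 186485.81 × 4% = 7459.43
Buyer bears (B): 9746.49 + 394.46 + 863.09 + 481.30 + 1731.53 = 13216.87
Landed cost (B) = invoice 176344.86 + 13216.87 + duty 7459.43 = 197021.16
Difference = |186157.20 − 197021.16| = 10863.96

Supplier A is cheaper by USD 10863.96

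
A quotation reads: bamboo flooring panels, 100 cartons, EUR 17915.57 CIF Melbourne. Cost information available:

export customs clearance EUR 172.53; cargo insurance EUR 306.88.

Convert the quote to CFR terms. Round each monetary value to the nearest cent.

Not relevant to the conversion: export clearance — on the seller under both CIF and CFR; already in the CIF price and stays in the CFR price.
From CIF to CFR, the seller no longer bears: insurance.
CFR price = 17915.57 − 306.88 = 17608.69

CFR price: EUR 17608.69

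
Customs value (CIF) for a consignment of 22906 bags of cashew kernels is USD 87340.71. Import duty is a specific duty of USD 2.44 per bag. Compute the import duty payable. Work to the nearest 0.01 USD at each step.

Import duty: USD 55890.64

Import duty = 22906 × 2.44 = 55890.64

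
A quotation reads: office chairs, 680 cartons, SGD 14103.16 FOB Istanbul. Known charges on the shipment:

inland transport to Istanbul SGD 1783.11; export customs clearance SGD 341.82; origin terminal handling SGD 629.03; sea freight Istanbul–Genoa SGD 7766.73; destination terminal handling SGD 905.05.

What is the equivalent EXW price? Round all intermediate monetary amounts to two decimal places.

EXW price: SGD 11349.20

Not relevant to the conversion: destination terminal, freight — on the buyer under both terms; not part of either seller's price.
From FOB to EXW, the seller no longer bears: inland to port, export clearance, origin terminal.
EXW price = 14103.16 − 1783.11 − 341.82 − 629.03 = 11349.20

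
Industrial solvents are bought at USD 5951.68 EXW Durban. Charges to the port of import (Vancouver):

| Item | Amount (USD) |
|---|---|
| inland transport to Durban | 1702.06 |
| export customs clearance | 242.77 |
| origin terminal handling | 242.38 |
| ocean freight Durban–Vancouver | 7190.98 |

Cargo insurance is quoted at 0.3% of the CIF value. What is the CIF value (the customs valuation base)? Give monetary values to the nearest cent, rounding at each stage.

CIF value: USD 15376.00

Let C be the CIF value. C = EXW price + pre-shipment costs + freight + 0.3% × C
C − 0.3% × C = 5951.68 + 1702.06 + 242.77 + 242.38 + 7190.98
0.997 × C = 15329.87
C = 15329.87 / 0.997 = 15376.00
Insurance premium = 0.3% × 15376.00 = 46.13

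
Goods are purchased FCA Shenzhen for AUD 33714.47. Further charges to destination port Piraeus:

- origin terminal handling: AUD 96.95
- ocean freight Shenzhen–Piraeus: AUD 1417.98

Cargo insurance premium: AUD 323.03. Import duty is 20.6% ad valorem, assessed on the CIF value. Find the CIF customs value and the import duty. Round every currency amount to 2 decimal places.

CIF value: AUD 35552.43; import duty: AUD 7323.80

CIF = FCA price + pre-shipment costs + freight + insurance
CIF = 33714.47 + 96.95 + 1417.98 + 323.03 = 35552.43
Import duty = 35552.43 × 20.6% = 7323.80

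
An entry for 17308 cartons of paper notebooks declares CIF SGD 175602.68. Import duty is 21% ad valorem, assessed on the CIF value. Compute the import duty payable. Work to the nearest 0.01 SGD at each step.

Import duty = 175602.68 × 21% = 36876.56

Import duty: SGD 36876.56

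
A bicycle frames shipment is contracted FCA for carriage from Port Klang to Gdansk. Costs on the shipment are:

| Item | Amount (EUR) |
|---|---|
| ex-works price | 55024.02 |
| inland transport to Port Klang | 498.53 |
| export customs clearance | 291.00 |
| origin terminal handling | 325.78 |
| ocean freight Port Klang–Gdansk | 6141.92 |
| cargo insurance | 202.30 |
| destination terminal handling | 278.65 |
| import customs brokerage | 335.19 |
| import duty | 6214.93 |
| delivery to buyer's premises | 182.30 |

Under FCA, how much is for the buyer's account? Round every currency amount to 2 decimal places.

Buyer's account: EUR 13681.07

FCA: the seller delivers export-cleared goods to the carrier; the buyer bears costs from that point.
Seller's account: goods 55024.02 + inland to port 498.53 + export clearance 291.00 = 55813.55
Buyer's account: origin terminal 325.78 + freight 6141.92 + insurance 202.30 + destination terminal 278.65 + brokerage 335.19 + duty 6214.93 + delivery 182.30 = 13681.07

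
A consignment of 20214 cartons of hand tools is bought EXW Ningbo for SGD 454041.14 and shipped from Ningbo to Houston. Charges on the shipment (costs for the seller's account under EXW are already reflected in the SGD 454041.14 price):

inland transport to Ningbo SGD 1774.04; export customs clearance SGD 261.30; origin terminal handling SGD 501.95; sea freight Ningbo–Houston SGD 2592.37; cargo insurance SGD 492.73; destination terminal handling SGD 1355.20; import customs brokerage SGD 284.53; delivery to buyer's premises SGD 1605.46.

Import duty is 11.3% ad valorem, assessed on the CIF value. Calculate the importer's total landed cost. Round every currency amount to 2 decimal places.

Total landed cost: SGD 514850.70

EXW: the seller makes goods available at their premises; the buyer bears all onward costs.
CIF value = EXW price + inland to port + export clearance + origin terminal + freight + insurance = 454041.14 + 1774.04 + 261.30 + 501.95 + 2592.37 + 492.73 = 459663.53
Import duty = 459663.53 × 11.3% = 51941.98
Buyer bears: inland to port 1774.04 + export clearance 261.30 + origin terminal 501.95 + freight 2592.37 + insurance 492.73 + destination terminal 1355.20 + brokerage 284.53 + delivery 1605.46 + duty 51941.98 = 60809.56
Landed cost = invoice 454041.14 + 60809.56 = 514850.70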